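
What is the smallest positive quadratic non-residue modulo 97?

5

(2/97) = +1, so 2 is a residue.
(3/97) = +1, so 3 is a residue.
(4/97) = +1, so 4 is a residue.
(5/97) = −1, so 5 is the smallest positive non-residue mod 97.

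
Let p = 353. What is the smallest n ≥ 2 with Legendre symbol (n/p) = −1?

(2/353) = +1, so 2 is a residue.
(3/353) = −1, so 3 is the smallest positive non-residue mod 353.

3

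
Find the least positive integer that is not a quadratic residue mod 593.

(2/593) = +1, so 2 is a residue.
(3/593) = −1, so 3 is the smallest positive non-residue mod 593.

3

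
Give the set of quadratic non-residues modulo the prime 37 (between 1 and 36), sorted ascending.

2 5 6 8 13 14 15 17 18 19 20 22 23 24 29 31 32 35

Square k = 1,…,18 (k and 37−k give the same square):
1²=1, 2²=4, 3²=9, 4²=16, 5²=25, 6²=36, 7²≡12, 8²≡27, 9²≡7, 10²≡26, 11²≡10, 12²≡33, 13²≡21, 14²≡11, 15²≡3, 16²≡34, 17²≡30, 18²≡28 (mod 37).
The residues are {1, 3, 4, 7, 9, 10, 11, 12, 16, 21, 25, 26, 27, 28, 30, 33, 34, 36}; the non-residues are the remaining 18 nonzero classes.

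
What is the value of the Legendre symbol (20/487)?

-1

Pull out 2^2: since 487 ≡ 7 (mod 8), (2/487) = +1, so (2/487)^2 = +1.
Reciprocity: 5 ≡ 1 and 487 ≡ 3 (mod 4), so (5/487) = +(487/5).
Reduce top mod 5: now compute (2/5).
Pull out 2: since 5 ≡ 5 (mod 8), (2/5) = -1.
Reached (1/5) = 1. Collecting the sign flips along the way, the symbol is -1.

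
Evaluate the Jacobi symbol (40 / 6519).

1

Pull out 2^3: since 6519 ≡ 7 (mod 8), (2/6519) = +1, so (2/6519)^3 = +1.
Reciprocity: 5 ≡ 1 and 6519 ≡ 3 (mod 4), so (5/6519) = +(6519/5).
Reduce top mod 5: now compute (4/5).
Pull out 2^2: since 5 ≡ 5 (mod 8), (2/5) = -1, so (2/5)^2 = +1.
Reached (1/5) = 1. Collecting the sign flips along the way, the symbol is +1.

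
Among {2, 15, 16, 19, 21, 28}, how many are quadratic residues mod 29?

(2/29) = -1 → non-residue.
(15/29) = -1 → non-residue.
(16/29) = +1 → QR.
(19/29) = -1 → non-residue.
(21/29) = -1 → non-residue.
(28/29) = +1 → QR.
Total quadratic residues among the 6: 2.

2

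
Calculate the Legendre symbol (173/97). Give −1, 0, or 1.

-1

First reduce: 173 ≡ 76 (mod 97).
Pull out 2^2: since 97 ≡ 1 (mod 8), (2/97) = +1, so (2/97)^2 = +1.
Reciprocity: 19 ≡ 3 and 97 ≡ 1 (mod 4), so (19/97) = +(97/19).
Reduce top mod 19: now compute (2/19).
Pull out 2: since 19 ≡ 3 (mod 8), (2/19) = -1.
Reached (1/19) = 1. Collecting the sign flips along the way, the symbol is -1.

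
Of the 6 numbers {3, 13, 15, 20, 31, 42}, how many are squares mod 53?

3

(3/53) = -1 → non-residue.
(13/53) = +1 → QR.
(15/53) = +1 → QR.
(20/53) = -1 → non-residue.
(31/53) = -1 → non-residue.
(42/53) = +1 → QR.
Total quadratic residues among the 6: 3.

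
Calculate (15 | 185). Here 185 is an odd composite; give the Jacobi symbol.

0

Reciprocity: 15 ≡ 3 and 185 ≡ 1 (mod 4), so (15/185) = +(185/15).
Reduce top mod 15: now compute (5/15).
Reciprocity: 5 ≡ 1 and 15 ≡ 3 (mod 4), so (5/15) = +(15/5).
Reduce top mod 5: now compute (0/5).
Top reduces to 0: gcd > 1, so the symbol is 0.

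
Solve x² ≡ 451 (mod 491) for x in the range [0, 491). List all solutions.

Since 491 ≡ 3 (mod 4), a square root of 451 is 451^((491+1)/4) = 451^123 mod 491.
Repeated squaring: 451^2≡127, 451^4≡417, 451^8≡75, 451^16≡224, 451^32≡94, 451^64≡489 (mod 491).
451^123 = 451^(64+32+16+8+2+1) ≡ 351 (mod 491).
Check: 351² = 123201 ≡ 451 (mod 491). The two roots are 140 and 351.

140, 351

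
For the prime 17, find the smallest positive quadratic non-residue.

(2/17) = +1, so 2 is a residue.
(3/17) = −1, so 3 is the smallest positive non-residue mod 17.

3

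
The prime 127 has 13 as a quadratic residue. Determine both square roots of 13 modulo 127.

34, 93

Since 127 ≡ 3 (mod 4), a square root of 13 is 13^((127+1)/4) = 13^32 mod 127.
Repeated squaring: 13^2≡42, 13^4≡113, 13^8≡69, 13^16≡62, 13^32≡34 (mod 127).
13^32 = 13^(32) ≡ 34 (mod 127).
Check: 34² = 1156 ≡ 13 (mod 127). The two roots are 34 and 93.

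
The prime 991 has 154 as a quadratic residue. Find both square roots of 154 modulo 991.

Since 991 ≡ 3 (mod 4), a square root of 154 is 154^((991+1)/4) = 154^248 mod 991.
Repeated squaring: 154^2≡923, 154^4≡660, 154^8≡551, 154^16≡355, 154^32≡168, 154^64≡476, 154^128≡628 (mod 991).
154^248 = 154^(128+64+32+16+8) ≡ 419 (mod 991).
Check: 419² = 175561 ≡ 154 (mod 991). The two roots are 419 and 572.

419, 572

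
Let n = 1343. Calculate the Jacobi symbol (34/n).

Pull out 2: since 1343 ≡ 7 (mod 8), (2/1343) = +1.
Reciprocity: 17 ≡ 1 and 1343 ≡ 3 (mod 4), so (17/1343) = +(1343/17).
Reduce top mod 17: now compute (0/17).
Top reduces to 0: gcd > 1, so the symbol is 0.

0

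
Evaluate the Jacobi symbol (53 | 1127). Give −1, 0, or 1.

-1

Reciprocity: 53 ≡ 1 and 1127 ≡ 3 (mod 4), so (53/1127) = +(1127/53).
Reduce top mod 53: now compute (14/53).
Pull out 2: since 53 ≡ 5 (mod 8), (2/53) = -1.
Reciprocity: 7 ≡ 3 and 53 ≡ 1 (mod 4), so (7/53) = +(53/7).
Reduce top mod 7: now compute (4/7).
Pull out 2^2: since 7 ≡ 7 (mod 8), (2/7) = +1, so (2/7)^2 = +1.
Reached (1/7) = 1. Collecting the sign flips along the way, the symbol is -1.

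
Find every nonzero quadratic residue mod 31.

Square k = 1,…,15 (k and 31−k give the same square):
1²=1, 2²=4, 3²=9, 4²=16, 5²=25, 6²≡5, 7²≡18, 8²≡2, 9²≡19, 10²≡7, 11²≡28, 12²≡20, 13²≡14, 14²≡10, 15²≡8 (mod 31).
So the quadratic residues mod 31 are {1, 2, 4, 5, 7, 8, 9, 10, 14, 16, 18, 19, 20, 25, 28}.

1,2,4,5,7,8,9,10,14,16,18,19,20,25,28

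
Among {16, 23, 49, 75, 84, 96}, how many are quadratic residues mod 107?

4

(16/107) = +1 → QR.
(23/107) = +1 → QR.
(49/107) = +1 → QR.
(75/107) = +1 → QR.
(84/107) = -1 → non-residue.
(96/107) = -1 → non-residue.
Total quadratic residues among the 6: 4.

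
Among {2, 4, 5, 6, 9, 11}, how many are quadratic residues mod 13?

2

(2/13) = -1 → non-residue.
(4/13) = +1 → QR.
(5/13) = -1 → non-residue.
(6/13) = -1 → non-residue.
(9/13) = +1 → QR.
(11/13) = -1 → non-residue.
Total quadratic residues among the 6: 2.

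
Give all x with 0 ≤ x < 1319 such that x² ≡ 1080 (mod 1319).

503, 816

Since 1319 ≡ 3 (mod 4), a square root of 1080 is 1080^((1319+1)/4) = 1080^330 mod 1319.
Repeated squaring: 1080^2≡404, 1080^4≡979, 1080^8≡847, 1080^16≡1192, 1080^32≡301, 1080^64≡909, 1080^128≡587, 1080^256≡310 (mod 1319).
1080^330 = 1080^(256+64+8+2) ≡ 503 (mod 1319).
Check: 503² = 253009 ≡ 1080 (mod 1319). The two roots are 503 and 816.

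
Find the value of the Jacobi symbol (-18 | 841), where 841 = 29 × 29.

1

First reduce: -18 ≡ 823 (mod 841).
Reciprocity: 823 ≡ 3 and 841 ≡ 1 (mod 4), so (823/841) = +(841/823).
Reduce top mod 823: now compute (18/823).
Pull out 2: since 823 ≡ 7 (mod 8), (2/823) = +1.
Reciprocity: 9 ≡ 1 and 823 ≡ 3 (mod 4), so (9/823) = +(823/9).
Reduce top mod 9: now compute (4/9).
Pull out 2^2: since 9 ≡ 1 (mod 8), (2/9) = +1, so (2/9)^2 = +1.
Reached (1/9) = 1. Collecting the sign flips along the way, the symbol is +1.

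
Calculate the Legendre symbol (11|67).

-1

Reciprocity: 11 ≡ 3 and 67 ≡ 3 (mod 4), so (11/67) = −(67/11).
Reduce top mod 11: now compute (1/11).
Reached (1/11) = 1. Collecting the sign flips along the way, the symbol is -1.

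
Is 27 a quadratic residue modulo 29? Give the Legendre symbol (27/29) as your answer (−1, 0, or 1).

Euler's criterion: (27/29) ≡ 27^14 (mod 29).
27^2 ≡ 4 (mod 29)
27^4 ≡ 16 (mod 29)
27^8 ≡ 24 (mod 29)
27^14 = 27^(8+4+2) ≡ 28 (mod 29).
Result is 28 ≡ −1, so (27/29) = −1.

-1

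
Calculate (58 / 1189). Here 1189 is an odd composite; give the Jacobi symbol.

Pull out 2: since 1189 ≡ 5 (mod 8), (2/1189) = -1.
Reciprocity: 29 ≡ 1 and 1189 ≡ 1 (mod 4), so (29/1189) = +(1189/29).
Reduce top mod 29: now compute (0/29).
Top reduces to 0: gcd > 1, so the symbol is 0.

0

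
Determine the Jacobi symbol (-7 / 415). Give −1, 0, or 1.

First reduce: -7 ≡ 408 (mod 415).
Pull out 2^3: since 415 ≡ 7 (mod 8), (2/415) = +1, so (2/415)^3 = +1.
Reciprocity: 51 ≡ 3 and 415 ≡ 3 (mod 4), so (51/415) = −(415/51).
Reduce top mod 51: now compute (7/51).
Reciprocity: 7 ≡ 3 and 51 ≡ 3 (mod 4), so (7/51) = −(51/7).
Reduce top mod 7: now compute (2/7).
Pull out 2: since 7 ≡ 7 (mod 8), (2/7) = +1.
Reached (1/7) = 1. Collecting the sign flips along the way, the symbol is +1.

1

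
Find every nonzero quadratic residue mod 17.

Square k = 1,…,8 (k and 17−k give the same square):
1²=1, 2²=4, 3²=9, 4²=16, 5²≡8, 6²≡2, 7²≡15, 8²≡13 (mod 17).
So the quadratic residues mod 17 are {1, 2, 4, 8, 9, 13, 15, 16}.

1,2,4,8,9,13,15,16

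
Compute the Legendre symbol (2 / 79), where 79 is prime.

1

Pull out 2: since 79 ≡ 7 (mod 8), (2/79) = +1.
Reached (1/79) = 1. Collecting the sign flips along the way, the symbol is +1.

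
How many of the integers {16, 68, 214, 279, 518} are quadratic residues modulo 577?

(16/577) = +1 → QR.
(68/577) = +1 → QR.
(214/577) = +1 → QR.
(279/577) = +1 → QR.
(518/577) = +1 → QR.
Total quadratic residues among the 5: 5.

5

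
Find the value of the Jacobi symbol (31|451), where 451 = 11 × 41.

1

Reciprocity: 31 ≡ 3 and 451 ≡ 3 (mod 4), so (31/451) = −(451/31).
Reduce top mod 31: now compute (17/31).
Reciprocity: 17 ≡ 1 and 31 ≡ 3 (mod 4), so (17/31) = +(31/17).
Reduce top mod 17: now compute (14/17).
Pull out 2: since 17 ≡ 1 (mod 8), (2/17) = +1.
Reciprocity: 7 ≡ 3 and 17 ≡ 1 (mod 4), so (7/17) = +(17/7).
Reduce top mod 7: now compute (3/7).
Reciprocity: 3 ≡ 3 and 7 ≡ 3 (mod 4), so (3/7) = −(7/3).
Reduce top mod 3: now compute (1/3).
Reached (1/3) = 1. Collecting the sign flips along the way, the symbol is +1.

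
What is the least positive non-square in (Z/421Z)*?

(2/421) = −1, so 2 is the smallest positive non-residue mod 421.

2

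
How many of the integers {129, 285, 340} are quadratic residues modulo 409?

(129/409) = -1 → non-residue.
(285/409) = -1 → non-residue.
(340/409) = +1 → QR.
Total quadratic residues among the 3: 1.

1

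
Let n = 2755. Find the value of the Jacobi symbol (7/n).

-1

Reciprocity: 7 ≡ 3 and 2755 ≡ 3 (mod 4), so (7/2755) = −(2755/7).
Reduce top mod 7: now compute (4/7).
Pull out 2^2: since 7 ≡ 7 (mod 8), (2/7) = +1, so (2/7)^2 = +1.
Reached (1/7) = 1. Collecting the sign flips along the way, the symbol is -1.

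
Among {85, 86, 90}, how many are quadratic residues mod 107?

3

(85/107) = +1 → QR.
(86/107) = +1 → QR.
(90/107) = +1 → QR.
Total quadratic residues among the 3: 3.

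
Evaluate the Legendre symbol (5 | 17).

-1

Reciprocity: 5 ≡ 1 and 17 ≡ 1 (mod 4), so (5/17) = +(17/5).
Reduce top mod 5: now compute (2/5).
Pull out 2: since 5 ≡ 5 (mod 8), (2/5) = -1.
Reached (1/5) = 1. Collecting the sign flips along the way, the symbol is -1.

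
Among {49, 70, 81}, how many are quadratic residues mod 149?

(49/149) = +1 → QR.
(70/149) = -1 → non-residue.
(81/149) = +1 → QR.
Total quadratic residues among the 3: 2.

2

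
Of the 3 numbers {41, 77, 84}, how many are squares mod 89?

1

(41/89) = -1 → non-residue.
(77/89) = -1 → non-residue.
(84/89) = +1 → QR.
Total quadratic residues among the 3: 1.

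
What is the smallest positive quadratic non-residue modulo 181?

(2/181) = −1, so 2 is the smallest positive non-residue mod 181.

2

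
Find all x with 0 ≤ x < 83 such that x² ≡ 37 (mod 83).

28, 55

Since 83 ≡ 3 (mod 4), a square root of 37 is 37^((83+1)/4) = 37^21 mod 83.
Repeated squaring: 37^2≡41, 37^4≡21, 37^8≡26, 37^16≡12 (mod 83).
37^21 = 37^(16+4+1) ≡ 28 (mod 83).
Check: 28² = 784 ≡ 37 (mod 83). The two roots are 28 and 55.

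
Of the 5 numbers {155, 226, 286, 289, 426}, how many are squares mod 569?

(155/569) = -1 → non-residue.
(226/569) = +1 → QR.
(286/569) = -1 → non-residue.
(289/569) = +1 → QR.
(426/569) = -1 → non-residue.
Total quadratic residues among the 5: 2.

2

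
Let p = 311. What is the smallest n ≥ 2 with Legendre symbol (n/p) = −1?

(2/311) = +1, so 2 is a residue.
(3/311) = +1, so 3 is a residue.
(4/311) = +1, so 4 is a residue.
(5/311) = +1, so 5 is a residue.
(6/311) = +1, so 6 is a residue.
(7/311) = +1, so 7 is a residue.
(8/311) = +1, so 8 is a residue.
(9/311) = +1, so 9 is a residue.
(10/311) = +1, so 10 is a residue.
(11/311) = −1, so 11 is the smallest positive non-residue mod 311.

11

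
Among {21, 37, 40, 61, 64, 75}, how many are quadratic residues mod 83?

6

(21/83) = +1 → QR.
(37/83) = +1 → QR.
(40/83) = +1 → QR.
(61/83) = +1 → QR.
(64/83) = +1 → QR.
(75/83) = +1 → QR.
Total quadratic residues among the 6: 6.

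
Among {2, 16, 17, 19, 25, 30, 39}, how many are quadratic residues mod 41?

4

(2/41) = +1 → QR.
(16/41) = +1 → QR.
(17/41) = -1 → non-residue.
(19/41) = -1 → non-residue.
(25/41) = +1 → QR.
(30/41) = -1 → non-residue.
(39/41) = +1 → QR.
Total quadratic residues among the 7: 4.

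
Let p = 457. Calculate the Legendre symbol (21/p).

Euler's criterion: (21/457) ≡ 21^228 (mod 457).
21^2 ≡ 441 (mod 457)
21^4 ≡ 256 (mod 457)
21^8 ≡ 185 (mod 457)
21^16 ≡ 407 (mod 457)
21^32 ≡ 215 (mod 457)
21^64 ≡ 68 (mod 457)
21^128 ≡ 54 (mod 457)
21^228 = 21^(128+64+32+4) ≡ 1 (mod 457).
Result is 1, so (21/457) = 1.

1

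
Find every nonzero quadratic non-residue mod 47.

Square k = 1,…,23 (k and 47−k give the same square):
1²=1, 2²=4, 3²=9, 4²=16, 5²=25, 6²=36, 7²≡2, 8²≡17, 9²≡34, 10²≡6, 11²≡27, 12²≡3, 13²≡28, 14²≡8, 15²≡37, 16²≡21, 17²≡7, 18²≡42, 19²≡32, 20²≡24, 21²≡18, 22²≡14, 23²≡12 (mod 47).
The residues are {1, 2, 3, 4, 6, 7, 8, 9, 12, 14, 16, 17, 18, 21, 24, 25, 27, 28, 32, 34, 36, 37, 42}; the non-residues are the remaining 23 nonzero classes.

5,10,11,13,15,19,20,22,23,26,29,30,31,33,35,38,39,40,41,43,44,45,46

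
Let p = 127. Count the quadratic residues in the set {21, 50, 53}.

(21/127) = +1 → QR.
(50/127) = +1 → QR.
(53/127) = -1 → non-residue.
Total quadratic residues among the 3: 2.

2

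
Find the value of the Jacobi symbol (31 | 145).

-1

Reciprocity: 31 ≡ 3 and 145 ≡ 1 (mod 4), so (31/145) = +(145/31).
Reduce top mod 31: now compute (21/31).
Reciprocity: 21 ≡ 1 and 31 ≡ 3 (mod 4), so (21/31) = +(31/21).
Reduce top mod 21: now compute (10/21).
Pull out 2: since 21 ≡ 5 (mod 8), (2/21) = -1.
Reciprocity: 5 ≡ 1 and 21 ≡ 1 (mod 4), so (5/21) = +(21/5).
Reduce top mod 5: now compute (1/5).
Reached (1/5) = 1. Collecting the sign flips along the way, the symbol is -1.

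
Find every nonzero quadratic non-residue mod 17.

3 5 6 7 10 11 12 14

Square k = 1,…,8 (k and 17−k give the same square):
1²=1, 2²=4, 3²=9, 4²=16, 5²≡8, 6²≡2, 7²≡15, 8²≡13 (mod 17).
The residues are {1, 2, 4, 8, 9, 13, 15, 16}; the non-residues are the remaining 8 nonzero classes.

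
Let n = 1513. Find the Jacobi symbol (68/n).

Pull out 2^2: since 1513 ≡ 1 (mod 8), (2/1513) = +1, so (2/1513)^2 = +1.
Reciprocity: 17 ≡ 1 and 1513 ≡ 1 (mod 4), so (17/1513) = +(1513/17).
Reduce top mod 17: now compute (0/17).
Top reduces to 0: gcd > 1, so the symbol is 0.

0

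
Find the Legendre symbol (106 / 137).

Euler's criterion: (106/137) ≡ 106^68 (mod 137).
106^2 ≡ 2 (mod 137)
106^4 ≡ 4 (mod 137)
106^8 ≡ 16 (mod 137)
106^16 ≡ 119 (mod 137)
106^32 ≡ 50 (mod 137)
106^64 ≡ 34 (mod 137)
106^68 = 106^(64+4) ≡ 136 (mod 137).
Result is 136 ≡ −1, so (106/137) = −1.

-1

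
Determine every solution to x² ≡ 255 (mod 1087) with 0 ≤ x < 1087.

Since 1087 ≡ 3 (mod 4), a square root of 255 is 255^((1087+1)/4) = 255^272 mod 1087.
Repeated squaring: 255^2≡892, 255^4≡1067, 255^8≡400, 255^16≡211, 255^32≡1041, 255^64≡1029, 255^128≡103, 255^256≡826 (mod 1087).
255^272 = 255^(256+16) ≡ 366 (mod 1087).
Check: 366² = 133956 ≡ 255 (mod 1087). The two roots are 366 and 721.

366, 721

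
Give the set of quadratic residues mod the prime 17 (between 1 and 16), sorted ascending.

Square k = 1,…,8 (k and 17−k give the same square):
1²=1, 2²=4, 3²=9, 4²=16, 5²≡8, 6²≡2, 7²≡15, 8²≡13 (mod 17).
So the quadratic residues mod 17 are {1, 2, 4, 8, 9, 13, 15, 16}.

1, 2, 4, 8, 9, 13, 15, 16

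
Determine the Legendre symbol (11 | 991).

Reciprocity: 11 ≡ 3 and 991 ≡ 3 (mod 4), so (11/991) = −(991/11).
Reduce top mod 11: now compute (1/11).
Reached (1/11) = 1. Collecting the sign flips along the way, the symbol is -1.

-1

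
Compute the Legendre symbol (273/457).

-1

Euler's criterion: (273/457) ≡ 273^228 (mod 457).
273^2 ≡ 38 (mod 457)
273^4 ≡ 73 (mod 457)
273^8 ≡ 302 (mod 457)
273^16 ≡ 261 (mod 457)
273^32 ≡ 28 (mod 457)
273^64 ≡ 327 (mod 457)
273^128 ≡ 448 (mod 457)
273^228 = 273^(128+64+32+4) ≡ 456 (mod 457).
Result is 456 ≡ −1, so (273/457) = −1.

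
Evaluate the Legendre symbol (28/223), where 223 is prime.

1

Pull out 2^2: since 223 ≡ 7 (mod 8), (2/223) = +1, so (2/223)^2 = +1.
Reciprocity: 7 ≡ 3 and 223 ≡ 3 (mod 4), so (7/223) = −(223/7).
Reduce top mod 7: now compute (6/7).
Pull out 2: since 7 ≡ 7 (mod 8), (2/7) = +1.
Reciprocity: 3 ≡ 3 and 7 ≡ 3 (mod 4), so (3/7) = −(7/3).
Reduce top mod 3: now compute (1/3).
Reached (1/3) = 1. Collecting the sign flips along the way, the symbol is +1.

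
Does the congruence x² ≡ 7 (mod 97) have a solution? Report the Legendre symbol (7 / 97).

-1

Reciprocity: 7 ≡ 3 and 97 ≡ 1 (mod 4), so (7/97) = +(97/7).
Reduce top mod 7: now compute (6/7).
Pull out 2: since 7 ≡ 7 (mod 8), (2/7) = +1.
Reciprocity: 3 ≡ 3 and 7 ≡ 3 (mod 4), so (3/7) = −(7/3).
Reduce top mod 3: now compute (1/3).
Reached (1/3) = 1. Collecting the sign flips along the way, the symbol is -1.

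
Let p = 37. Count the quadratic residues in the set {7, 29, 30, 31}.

2

(7/37) = +1 → QR.
(29/37) = -1 → non-residue.
(30/37) = +1 → QR.
(31/37) = -1 → non-residue.
Total quadratic residues among the 4: 2.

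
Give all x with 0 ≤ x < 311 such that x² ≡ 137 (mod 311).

Since 311 ≡ 3 (mod 4), a square root of 137 is 137^((311+1)/4) = 137^78 mod 311.
Repeated squaring: 137^2≡109, 137^4≡63, 137^8≡237, 137^16≡189, 137^32≡267, 137^64≡70 (mod 311).
137^78 = 137^(64+8+4+2) ≡ 187 (mod 311).
Check: 187² = 34969 ≡ 137 (mod 311). The two roots are 124 and 187.

124, 187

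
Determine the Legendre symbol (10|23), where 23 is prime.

-1

Euler's criterion: (10/23) ≡ 10^11 (mod 23).
10^2 ≡ 8 (mod 23)
10^4 ≡ 18 (mod 23)
10^8 ≡ 2 (mod 23)
10^11 = 10^(8+2+1) ≡ 22 (mod 23).
Result is 22 ≡ −1, so (10/23) = −1.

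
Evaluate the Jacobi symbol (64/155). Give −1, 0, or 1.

Pull out 2^6: since 155 ≡ 3 (mod 8), (2/155) = -1, so (2/155)^6 = +1.
Reached (1/155) = 1. Collecting the sign flips along the way, the symbol is +1.

1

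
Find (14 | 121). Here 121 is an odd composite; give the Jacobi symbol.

Pull out 2: since 121 ≡ 1 (mod 8), (2/121) = +1.
Reciprocity: 7 ≡ 3 and 121 ≡ 1 (mod 4), so (7/121) = +(121/7).
Reduce top mod 7: now compute (2/7).
Pull out 2: since 7 ≡ 7 (mod 8), (2/7) = +1.
Reached (1/7) = 1. Collecting the sign flips along the way, the symbol is +1.

1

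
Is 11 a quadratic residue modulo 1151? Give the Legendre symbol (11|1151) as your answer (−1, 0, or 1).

Reciprocity: 11 ≡ 3 and 1151 ≡ 3 (mod 4), so (11/1151) = −(1151/11).
Reduce top mod 11: now compute (7/11).
Reciprocity: 7 ≡ 3 and 11 ≡ 3 (mod 4), so (7/11) = −(11/7).
Reduce top mod 7: now compute (4/7).
Pull out 2^2: since 7 ≡ 7 (mod 8), (2/7) = +1, so (2/7)^2 = +1.
Reached (1/7) = 1. Collecting the sign flips along the way, the symbol is +1.

1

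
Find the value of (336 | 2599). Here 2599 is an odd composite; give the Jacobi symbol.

Pull out 2^4: since 2599 ≡ 7 (mod 8), (2/2599) = +1, so (2/2599)^4 = +1.
Reciprocity: 21 ≡ 1 and 2599 ≡ 3 (mod 4), so (21/2599) = +(2599/21).
Reduce top mod 21: now compute (16/21).
Pull out 2^4: since 21 ≡ 5 (mod 8), (2/21) = -1, so (2/21)^4 = +1.
Reached (1/21) = 1. Collecting the sign flips along the way, the symbol is +1.

1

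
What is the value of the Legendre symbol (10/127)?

-1

Euler's criterion: (10/127) ≡ 10^63 (mod 127).
10^2 ≡ 100 (mod 127)
10^4 ≡ 94 (mod 127)
10^8 ≡ 73 (mod 127)
10^16 ≡ 122 (mod 127)
10^32 ≡ 25 (mod 127)
10^63 = 10^(32+16+8+4+2+1) ≡ 126 (mod 127).
Result is 126 ≡ −1, so (10/127) = −1.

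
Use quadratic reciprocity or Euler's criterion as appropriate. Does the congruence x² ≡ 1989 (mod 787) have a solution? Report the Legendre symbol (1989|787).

First reduce: 1989 ≡ 415 (mod 787).
Reciprocity: 415 ≡ 3 and 787 ≡ 3 (mod 4), so (415/787) = −(787/415).
Reduce top mod 415: now compute (372/415).
Pull out 2^2: since 415 ≡ 7 (mod 8), (2/415) = +1, so (2/415)^2 = +1.
Reciprocity: 93 ≡ 1 and 415 ≡ 3 (mod 4), so (93/415) = +(415/93).
Reduce top mod 93: now compute (43/93).
Reciprocity: 43 ≡ 3 and 93 ≡ 1 (mod 4), so (43/93) = +(93/43).
Reduce top mod 43: now compute (7/43).
Reciprocity: 7 ≡ 3 and 43 ≡ 3 (mod 4), so (7/43) = −(43/7).
Reduce top mod 7: now compute (1/7).
Reached (1/7) = 1. Collecting the sign flips along the way, the symbol is +1.

1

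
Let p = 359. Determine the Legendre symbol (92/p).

Euler's criterion: (92/359) ≡ 92^179 (mod 359).
92^2 ≡ 207 (mod 359)
92^4 ≡ 128 (mod 359)
92^8 ≡ 229 (mod 359)
92^16 ≡ 27 (mod 359)
92^32 ≡ 11 (mod 359)
92^64 ≡ 121 (mod 359)
92^128 ≡ 281 (mod 359)
92^179 = 92^(128+32+16+2+1) ≡ 1 (mod 359).
Result is 1, so (92/359) = 1.

1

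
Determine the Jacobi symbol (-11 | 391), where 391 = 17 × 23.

First reduce: -11 ≡ 380 (mod 391).
Pull out 2^2: since 391 ≡ 7 (mod 8), (2/391) = +1, so (2/391)^2 = +1.
Reciprocity: 95 ≡ 3 and 391 ≡ 3 (mod 4), so (95/391) = −(391/95).
Reduce top mod 95: now compute (11/95).
Reciprocity: 11 ≡ 3 and 95 ≡ 3 (mod 4), so (11/95) = −(95/11).
Reduce top mod 11: now compute (7/11).
Reciprocity: 7 ≡ 3 and 11 ≡ 3 (mod 4), so (7/11) = −(11/7).
Reduce top mod 7: now compute (4/7).
Pull out 2^2: since 7 ≡ 7 (mod 8), (2/7) = +1, so (2/7)^2 = +1.
Reached (1/7) = 1. Collecting the sign flips along the way, the symbol is -1.

-1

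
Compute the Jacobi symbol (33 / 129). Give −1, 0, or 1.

Reciprocity: 33 ≡ 1 and 129 ≡ 1 (mod 4), so (33/129) = +(129/33).
Reduce top mod 33: now compute (30/33).
Pull out 2: since 33 ≡ 1 (mod 8), (2/33) = +1.
Reciprocity: 15 ≡ 3 and 33 ≡ 1 (mod 4), so (15/33) = +(33/15).
Reduce top mod 15: now compute (3/15).
Reciprocity: 3 ≡ 3 and 15 ≡ 3 (mod 4), so (3/15) = −(15/3).
Reduce top mod 3: now compute (0/3).
Top reduces to 0: gcd > 1, so the symbol is 0.

0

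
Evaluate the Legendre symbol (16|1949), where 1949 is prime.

Pull out 2^4: since 1949 ≡ 5 (mod 8), (2/1949) = -1, so (2/1949)^4 = +1.
Reached (1/1949) = 1. Collecting the sign flips along the way, the symbol is +1.

1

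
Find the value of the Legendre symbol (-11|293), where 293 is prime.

Euler's criterion: (-11/293) ≡ 282^146 (mod 293).
282^2 ≡ 121 (mod 293)
282^4 ≡ 284 (mod 293)
282^8 ≡ 81 (mod 293)
282^16 ≡ 115 (mod 293)
282^32 ≡ 40 (mod 293)
282^64 ≡ 135 (mod 293)
282^128 ≡ 59 (mod 293)
282^146 = 282^(128+16+2) ≡ 292 (mod 293).
Result is 292 ≡ −1, so (-11/293) = −1.

-1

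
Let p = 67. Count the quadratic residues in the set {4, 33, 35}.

(4/67) = +1 → QR.
(33/67) = +1 → QR.
(35/67) = +1 → QR.
Total quadratic residues among the 3: 3.

3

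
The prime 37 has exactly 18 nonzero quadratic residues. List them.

1, 3, 4, 7, 9, 10, 11, 12, 16, 21, 25, 26, 27, 28, 30, 33, 34, 36

Square k = 1,…,18 (k and 37−k give the same square):
1²=1, 2²=4, 3²=9, 4²=16, 5²=25, 6²=36, 7²≡12, 8²≡27, 9²≡7, 10²≡26, 11²≡10, 12²≡33, 13²≡21, 14²≡11, 15²≡3, 16²≡34, 17²≡30, 18²≡28 (mod 37).
So the quadratic residues mod 37 are {1, 3, 4, 7, 9, 10, 11, 12, 16, 21, 25, 26, 27, 28, 30, 33, 34, 36}.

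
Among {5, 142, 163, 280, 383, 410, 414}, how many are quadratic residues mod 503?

(5/503) = -1 → non-residue.
(142/503) = -1 → non-residue.
(163/503) = -1 → non-residue.
(280/503) = -1 → non-residue.
(383/503) = +1 → QR.
(410/503) = +1 → QR.
(414/503) = +1 → QR.
Total quadratic residues among the 7: 3.

3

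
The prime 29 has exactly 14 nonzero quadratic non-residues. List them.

Square k = 1,…,14 (k and 29−k give the same square):
1²=1, 2²=4, 3²=9, 4²=16, 5²=25, 6²≡7, 7²≡20, 8²≡6, 9²≡23, 10²≡13, 11²≡5, 12²≡28, 13²≡24, 14²≡22 (mod 29).
The residues are {1, 4, 5, 6, 7, 9, 13, 16, 20, 22, 23, 24, 25, 28}; the non-residues are the remaining 14 nonzero classes.

2,3,8,10,11,12,14,15,17,18,19,21,26,27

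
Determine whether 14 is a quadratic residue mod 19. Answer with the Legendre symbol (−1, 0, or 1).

-1

Pull out 2: since 19 ≡ 3 (mod 8), (2/19) = -1.
Reciprocity: 7 ≡ 3 and 19 ≡ 3 (mod 4), so (7/19) = −(19/7).
Reduce top mod 7: now compute (5/7).
Reciprocity: 5 ≡ 1 and 7 ≡ 3 (mod 4), so (5/7) = +(7/5).
Reduce top mod 5: now compute (2/5).
Pull out 2: since 5 ≡ 5 (mod 8), (2/5) = -1.
Reached (1/5) = 1. Collecting the sign flips along the way, the symbol is -1.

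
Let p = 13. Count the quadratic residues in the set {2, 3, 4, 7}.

2

(2/13) = -1 → non-residue.
(3/13) = +1 → QR.
(4/13) = +1 → QR.
(7/13) = -1 → non-residue.
Total quadratic residues among the 4: 2.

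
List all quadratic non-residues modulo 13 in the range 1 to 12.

Square k = 1,…,6 (k and 13−k give the same square):
1²=1, 2²=4, 3²=9, 4²≡3, 5²≡12, 6²≡10 (mod 13).
The residues are {1, 3, 4, 9, 10, 12}; the non-residues are the remaining 6 nonzero classes.

2, 5, 6, 7, 8, 11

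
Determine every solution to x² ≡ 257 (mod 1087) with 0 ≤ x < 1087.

Since 1087 ≡ 3 (mod 4), a square root of 257 is 257^((1087+1)/4) = 257^272 mod 1087.
Repeated squaring: 257^2≡829, 257^4≡257, 257^8≡829, 257^16≡257, 257^32≡829, 257^64≡257, 257^128≡829, 257^256≡257 (mod 1087).
257^272 = 257^(256+16) ≡ 829 (mod 1087).
Check: 829² = 687241 ≡ 257 (mod 1087). The two roots are 258 and 829.

258, 829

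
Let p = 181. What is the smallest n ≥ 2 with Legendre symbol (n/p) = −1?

(2/181) = −1, so 2 is the smallest positive non-residue mod 181.

2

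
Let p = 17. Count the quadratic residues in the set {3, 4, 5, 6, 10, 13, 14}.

(3/17) = -1 → non-residue.
(4/17) = +1 → QR.
(5/17) = -1 → non-residue.
(6/17) = -1 → non-residue.
(10/17) = -1 → non-residue.
(13/17) = +1 → QR.
(14/17) = -1 → non-residue.
Total quadratic residues among the 7: 2.

2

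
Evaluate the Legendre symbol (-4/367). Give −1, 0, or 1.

-1

First reduce: -4 ≡ 363 (mod 367).
Reciprocity: 363 ≡ 3 and 367 ≡ 3 (mod 4), so (363/367) = −(367/363).
Reduce top mod 363: now compute (4/363).
Pull out 2^2: since 363 ≡ 3 (mod 8), (2/363) = -1, so (2/363)^2 = +1.
Reached (1/363) = 1. Collecting the sign flips along the way, the symbol is -1.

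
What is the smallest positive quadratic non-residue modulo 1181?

(2/1181) = −1, so 2 is the smallest positive non-residue mod 1181.

2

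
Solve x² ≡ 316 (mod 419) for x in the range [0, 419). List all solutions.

57, 362

Since 419 ≡ 3 (mod 4), a square root of 316 is 316^((419+1)/4) = 316^105 mod 419.
Repeated squaring: 316^2≡134, 316^4≡358, 316^8≡369, 316^16≡405, 316^32≡196, 316^64≡287 (mod 419).
316^105 = 316^(64+32+8+1) ≡ 362 (mod 419).
Check: 362² = 131044 ≡ 316 (mod 419). The two roots are 57 and 362.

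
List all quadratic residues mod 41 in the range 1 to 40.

Square k = 1,…,20 (k and 41−k give the same square):
1²=1, 2²=4, 3²=9, 4²=16, 5²=25, 6²=36, 7²≡8, 8²≡23, 9²≡40, 10²≡18, 11²≡39, 12²≡21, 13²≡5, 14²≡32, 15²≡20, 16²≡10, 17²≡2, 18²≡37, 19²≡33, 20²≡31 (mod 41).
So the quadratic residues mod 41 are {1, 2, 4, 5, 8, 9, 10, 16, 18, 20, 21, 23, 25, 31, 32, 33, 36, 37, 39, 40}.

1,2,4,5,8,9,10,16,18,20,21,23,25,31,32,33,36,37,39,40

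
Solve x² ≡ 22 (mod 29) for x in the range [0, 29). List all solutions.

29 ≡ 1 (mod 4), so we find a root by search.
Trying successive values, 14² = 196 ≡ 22 (mod 29). The other root is 29 − 14 = 15.

14, 15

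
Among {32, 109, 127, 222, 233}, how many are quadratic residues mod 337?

(32/337) = +1 → QR.
(109/337) = -1 → non-residue.
(127/337) = -1 → non-residue.
(222/337) = +1 → QR.
(233/337) = +1 → QR.
Total quadratic residues among the 5: 3.

3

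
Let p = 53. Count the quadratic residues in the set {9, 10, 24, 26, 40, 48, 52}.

5

(9/53) = +1 → QR.
(10/53) = +1 → QR.
(24/53) = +1 → QR.
(26/53) = -1 → non-residue.
(40/53) = +1 → QR.
(48/53) = -1 → non-residue.
(52/53) = +1 → QR.
Total quadratic residues among the 7: 5.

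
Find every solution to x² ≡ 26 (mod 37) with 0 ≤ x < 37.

37 ≡ 1 (mod 4), so we find a root by search.
Trying successive values, 10² = 100 ≡ 26 (mod 37). The other root is 37 − 10 = 27.

10, 27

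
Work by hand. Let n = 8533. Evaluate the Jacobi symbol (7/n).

0

Reciprocity: 7 ≡ 3 and 8533 ≡ 1 (mod 4), so (7/8533) = +(8533/7).
Reduce top mod 7: now compute (0/7).
Top reduces to 0: gcd > 1, so the symbol is 0.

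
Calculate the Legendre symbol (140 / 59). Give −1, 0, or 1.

1

First reduce: 140 ≡ 22 (mod 59).
Pull out 2: since 59 ≡ 3 (mod 8), (2/59) = -1.
Reciprocity: 11 ≡ 3 and 59 ≡ 3 (mod 4), so (11/59) = −(59/11).
Reduce top mod 11: now compute (4/11).
Pull out 2^2: since 11 ≡ 3 (mod 8), (2/11) = -1, so (2/11)^2 = +1.
Reached (1/11) = 1. Collecting the sign flips along the way, the symbol is +1.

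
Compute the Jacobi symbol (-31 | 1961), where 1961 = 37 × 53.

First reduce: -31 ≡ 1930 (mod 1961).
Pull out 2: since 1961 ≡ 1 (mod 8), (2/1961) = +1.
Reciprocity: 965 ≡ 1 and 1961 ≡ 1 (mod 4), so (965/1961) = +(1961/965).
Reduce top mod 965: now compute (31/965).
Reciprocity: 31 ≡ 3 and 965 ≡ 1 (mod 4), so (31/965) = +(965/31).
Reduce top mod 31: now compute (4/31).
Pull out 2^2: since 31 ≡ 7 (mod 8), (2/31) = +1, so (2/31)^2 = +1.
Reached (1/31) = 1. Collecting the sign flips along the way, the symbol is +1.

1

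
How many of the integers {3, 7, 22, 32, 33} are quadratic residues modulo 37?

3

(3/37) = +1 → QR.
(7/37) = +1 → QR.
(22/37) = -1 → non-residue.
(32/37) = -1 → non-residue.
(33/37) = +1 → QR.
Total quadratic residues among the 5: 3.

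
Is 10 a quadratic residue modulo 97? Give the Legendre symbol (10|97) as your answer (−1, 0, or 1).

Euler's criterion: (10/97) ≡ 10^48 (mod 97).
10^2 ≡ 3 (mod 97)
10^4 ≡ 9 (mod 97)
10^8 ≡ 81 (mod 97)
10^16 ≡ 62 (mod 97)
10^32 ≡ 61 (mod 97)
10^48 = 10^(32+16) ≡ 96 (mod 97).
Result is 96 ≡ −1, so (10/97) = −1.

-1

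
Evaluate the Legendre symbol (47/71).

Euler's criterion: (47/71) ≡ 47^35 (mod 71).
47^2 ≡ 8 (mod 71)
47^4 ≡ 64 (mod 71)
47^8 ≡ 49 (mod 71)
47^16 ≡ 58 (mod 71)
47^32 ≡ 27 (mod 71)
47^35 = 47^(32+2+1) ≡ 70 (mod 71).
Result is 70 ≡ −1, so (47/71) = −1.

-1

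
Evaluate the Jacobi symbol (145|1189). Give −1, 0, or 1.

0

Reciprocity: 145 ≡ 1 and 1189 ≡ 1 (mod 4), so (145/1189) = +(1189/145).
Reduce top mod 145: now compute (29/145).
Reciprocity: 29 ≡ 1 and 145 ≡ 1 (mod 4), so (29/145) = +(145/29).
Reduce top mod 29: now compute (0/29).
Top reduces to 0: gcd > 1, so the symbol is 0.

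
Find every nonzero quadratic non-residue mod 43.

Square k = 1,…,21 (k and 43−k give the same square):
1²=1, 2²=4, 3²=9, 4²=16, 5²=25, 6²=36, 7²≡6, 8²≡21, 9²≡38, 10²≡14, 11²≡35, 12²≡15, 13²≡40, 14²≡24, 15²≡10, 16²≡41, 17²≡31, 18²≡23, 19²≡17, 20²≡13, 21²≡11 (mod 43).
The residues are {1, 4, 6, 9, 10, 11, 13, 14, 15, 16, 17, 21, 23, 24, 25, 31, 35, 36, 38, 40, 41}; the non-residues are the remaining 21 nonzero classes.

2 3 5 7 8 12 18 19 20 22 26 27 28 29 30 32 33 34 37 39 42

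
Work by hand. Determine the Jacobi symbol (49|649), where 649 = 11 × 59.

Reciprocity: 49 ≡ 1 and 649 ≡ 1 (mod 4), so (49/649) = +(649/49).
Reduce top mod 49: now compute (12/49).
Pull out 2^2: since 49 ≡ 1 (mod 8), (2/49) = +1, so (2/49)^2 = +1.
Reciprocity: 3 ≡ 3 and 49 ≡ 1 (mod 4), so (3/49) = +(49/3).
Reduce top mod 3: now compute (1/3).
Reached (1/3) = 1. Collecting the sign flips along the way, the symbol is +1.

1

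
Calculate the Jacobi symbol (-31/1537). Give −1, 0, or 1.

First reduce: -31 ≡ 1506 (mod 1537).
Pull out 2: since 1537 ≡ 1 (mod 8), (2/1537) = +1.
Reciprocity: 753 ≡ 1 and 1537 ≡ 1 (mod 4), so (753/1537) = +(1537/753).
Reduce top mod 753: now compute (31/753).
Reciprocity: 31 ≡ 3 and 753 ≡ 1 (mod 4), so (31/753) = +(753/31).
Reduce top mod 31: now compute (9/31).
Reciprocity: 9 ≡ 1 and 31 ≡ 3 (mod 4), so (9/31) = +(31/9).
Reduce top mod 9: now compute (4/9).
Pull out 2^2: since 9 ≡ 1 (mod 8), (2/9) = +1, so (2/9)^2 = +1.
Reached (1/9) = 1. Collecting the sign flips along the way, the symbol is +1.

1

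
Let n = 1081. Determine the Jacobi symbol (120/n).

Pull out 2^3: since 1081 ≡ 1 (mod 8), (2/1081) = +1, so (2/1081)^3 = +1.
Reciprocity: 15 ≡ 3 and 1081 ≡ 1 (mod 4), so (15/1081) = +(1081/15).
Reduce top mod 15: now compute (1/15).
Reached (1/15) = 1. Collecting the sign flips along the way, the symbol is +1.

1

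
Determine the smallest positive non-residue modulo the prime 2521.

(2/2521) = +1, so 2 is a residue.
(3/2521) = +1, so 3 is a residue.
(4/2521) = +1, so 4 is a residue.
(5/2521) = +1, so 5 is a residue.
(6/2521) = +1, so 6 is a residue.
(7/2521) = +1, so 7 is a residue.
(8/2521) = +1, so 8 is a residue.
(9/2521) = +1, so 9 is a residue.
(10/2521) = +1, so 10 is a residue.
(11/2521) = −1, so 11 is the smallest positive non-residue mod 2521.

11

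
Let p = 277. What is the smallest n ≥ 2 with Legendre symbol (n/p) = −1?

(2/277) = −1, so 2 is the smallest positive non-residue mod 277.

2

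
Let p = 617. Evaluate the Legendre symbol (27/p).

-1

Reciprocity: 27 ≡ 3 and 617 ≡ 1 (mod 4), so (27/617) = +(617/27).
Reduce top mod 27: now compute (23/27).
Reciprocity: 23 ≡ 3 and 27 ≡ 3 (mod 4), so (23/27) = −(27/23).
Reduce top mod 23: now compute (4/23).
Pull out 2^2: since 23 ≡ 7 (mod 8), (2/23) = +1, so (2/23)^2 = +1.
Reached (1/23) = 1. Collecting the sign flips along the way, the symbol is -1.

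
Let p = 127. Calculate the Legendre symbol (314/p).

1

First reduce: 314 ≡ 60 (mod 127).
Pull out 2^2: since 127 ≡ 7 (mod 8), (2/127) = +1, so (2/127)^2 = +1.
Reciprocity: 15 ≡ 3 and 127 ≡ 3 (mod 4), so (15/127) = −(127/15).
Reduce top mod 15: now compute (7/15).
Reciprocity: 7 ≡ 3 and 15 ≡ 3 (mod 4), so (7/15) = −(15/7).
Reduce top mod 7: now compute (1/7).
Reached (1/7) = 1. Collecting the sign flips along the way, the symbol is +1.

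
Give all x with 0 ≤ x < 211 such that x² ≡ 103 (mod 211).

37, 174

Since 211 ≡ 3 (mod 4), a square root of 103 is 103^((211+1)/4) = 103^53 mod 211.
Repeated squaring: 103^2≡59, 103^4≡105, 103^8≡53, 103^16≡66, 103^32≡136 (mod 211).
103^53 = 103^(32+16+4+1) ≡ 37 (mod 211).
Check: 37² = 1369 ≡ 103 (mod 211). The two roots are 37 and 174.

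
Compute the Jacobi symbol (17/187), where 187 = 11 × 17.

0

Reciprocity: 17 ≡ 1 and 187 ≡ 3 (mod 4), so (17/187) = +(187/17).
Reduce top mod 17: now compute (0/17).
Top reduces to 0: gcd > 1, so the symbol is 0.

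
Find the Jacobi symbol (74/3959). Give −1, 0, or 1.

Pull out 2: since 3959 ≡ 7 (mod 8), (2/3959) = +1.
Reciprocity: 37 ≡ 1 and 3959 ≡ 3 (mod 4), so (37/3959) = +(3959/37).
Reduce top mod 37: now compute (0/37).
Top reduces to 0: gcd > 1, so the symbol is 0.

0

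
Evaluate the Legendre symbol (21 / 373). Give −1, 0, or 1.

1

Reciprocity: 21 ≡ 1 and 373 ≡ 1 (mod 4), so (21/373) = +(373/21).
Reduce top mod 21: now compute (16/21).
Pull out 2^4: since 21 ≡ 5 (mod 8), (2/21) = -1, so (2/21)^4 = +1.
Reached (1/21) = 1. Collecting the sign flips along the way, the symbol is +1.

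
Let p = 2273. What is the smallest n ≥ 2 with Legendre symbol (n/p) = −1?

3

(2/2273) = +1, so 2 is a residue.
(3/2273) = −1, so 3 is the smallest positive non-residue mod 2273.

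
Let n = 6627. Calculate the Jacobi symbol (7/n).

Reciprocity: 7 ≡ 3 and 6627 ≡ 3 (mod 4), so (7/6627) = −(6627/7).
Reduce top mod 7: now compute (5/7).
Reciprocity: 5 ≡ 1 and 7 ≡ 3 (mod 4), so (5/7) = +(7/5).
Reduce top mod 5: now compute (2/5).
Pull out 2: since 5 ≡ 5 (mod 8), (2/5) = -1.
Reached (1/5) = 1. Collecting the sign flips along the way, the symbol is +1.

1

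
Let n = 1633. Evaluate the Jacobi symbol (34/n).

Pull out 2: since 1633 ≡ 1 (mod 8), (2/1633) = +1.
Reciprocity: 17 ≡ 1 and 1633 ≡ 1 (mod 4), so (17/1633) = +(1633/17).
Reduce top mod 17: now compute (1/17).
Reached (1/17) = 1. Collecting the sign flips along the way, the symbol is +1.

1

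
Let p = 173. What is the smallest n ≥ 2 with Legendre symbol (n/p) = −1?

(2/173) = −1, so 2 is the smallest positive non-residue mod 173.

2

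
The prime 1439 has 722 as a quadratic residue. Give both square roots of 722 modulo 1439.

Since 1439 ≡ 3 (mod 4), a square root of 722 is 722^((1439+1)/4) = 722^360 mod 1439.
Repeated squaring: 722^2≡366, 722^4≡129, 722^8≡812, 722^16≡282, 722^32≡379, 722^64≡1180, 722^128≡887, 722^256≡1075 (mod 1439).
722^360 = 722^(256+64+32+8) ≡ 60 (mod 1439).
Check: 60² = 3600 ≡ 722 (mod 1439). The two roots are 60 and 1379.

60, 1379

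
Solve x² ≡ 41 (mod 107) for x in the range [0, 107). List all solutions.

Since 107 ≡ 3 (mod 4), a square root of 41 is 41^((107+1)/4) = 41^27 mod 107.
Repeated squaring: 41^2≡76, 41^4≡105, 41^8≡4, 41^16≡16 (mod 107).
41^27 = 41^(16+8+2+1) ≡ 83 (mod 107).
Check: 83² = 6889 ≡ 41 (mod 107). The two roots are 24 and 83.

24, 83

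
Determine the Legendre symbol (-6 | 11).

1

First reduce: -6 ≡ 5 (mod 11).
Reciprocity: 5 ≡ 1 and 11 ≡ 3 (mod 4), so (5/11) = +(11/5).
Reduce top mod 5: now compute (1/5).
Reached (1/5) = 1. Collecting the sign flips along the way, the symbol is +1.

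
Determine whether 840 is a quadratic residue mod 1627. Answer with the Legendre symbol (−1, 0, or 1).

Pull out 2^3: since 1627 ≡ 3 (mod 8), (2/1627) = -1, so (2/1627)^3 = -1.
Reciprocity: 105 ≡ 1 and 1627 ≡ 3 (mod 4), so (105/1627) = +(1627/105).
Reduce top mod 105: now compute (52/105).
Pull out 2^2: since 105 ≡ 1 (mod 8), (2/105) = +1, so (2/105)^2 = +1.
Reciprocity: 13 ≡ 1 and 105 ≡ 1 (mod 4), so (13/105) = +(105/13).
Reduce top mod 13: now compute (1/13).
Reached (1/13) = 1. Collecting the sign flips along the way, the symbol is -1.

-1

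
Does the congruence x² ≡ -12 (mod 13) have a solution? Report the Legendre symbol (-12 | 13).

1

Euler's criterion: (-12/13) ≡ 1^6 (mod 13).
1^2 ≡ 1 (mod 13)
1^4 ≡ 1 (mod 13)
1^6 = 1^(4+2) ≡ 1 (mod 13).
Result is 1, so (-12/13) = 1.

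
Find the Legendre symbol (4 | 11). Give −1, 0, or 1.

1

Pull out 2^2: since 11 ≡ 3 (mod 8), (2/11) = -1, so (2/11)^2 = +1.
Reached (1/11) = 1. Collecting the sign flips along the way, the symbol is +1.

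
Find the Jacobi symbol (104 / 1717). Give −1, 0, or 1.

Pull out 2^3: since 1717 ≡ 5 (mod 8), (2/1717) = -1, so (2/1717)^3 = -1.
Reciprocity: 13 ≡ 1 and 1717 ≡ 1 (mod 4), so (13/1717) = +(1717/13).
Reduce top mod 13: now compute (1/13).
Reached (1/13) = 1. Collecting the sign flips along the way, the symbol is -1.

-1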